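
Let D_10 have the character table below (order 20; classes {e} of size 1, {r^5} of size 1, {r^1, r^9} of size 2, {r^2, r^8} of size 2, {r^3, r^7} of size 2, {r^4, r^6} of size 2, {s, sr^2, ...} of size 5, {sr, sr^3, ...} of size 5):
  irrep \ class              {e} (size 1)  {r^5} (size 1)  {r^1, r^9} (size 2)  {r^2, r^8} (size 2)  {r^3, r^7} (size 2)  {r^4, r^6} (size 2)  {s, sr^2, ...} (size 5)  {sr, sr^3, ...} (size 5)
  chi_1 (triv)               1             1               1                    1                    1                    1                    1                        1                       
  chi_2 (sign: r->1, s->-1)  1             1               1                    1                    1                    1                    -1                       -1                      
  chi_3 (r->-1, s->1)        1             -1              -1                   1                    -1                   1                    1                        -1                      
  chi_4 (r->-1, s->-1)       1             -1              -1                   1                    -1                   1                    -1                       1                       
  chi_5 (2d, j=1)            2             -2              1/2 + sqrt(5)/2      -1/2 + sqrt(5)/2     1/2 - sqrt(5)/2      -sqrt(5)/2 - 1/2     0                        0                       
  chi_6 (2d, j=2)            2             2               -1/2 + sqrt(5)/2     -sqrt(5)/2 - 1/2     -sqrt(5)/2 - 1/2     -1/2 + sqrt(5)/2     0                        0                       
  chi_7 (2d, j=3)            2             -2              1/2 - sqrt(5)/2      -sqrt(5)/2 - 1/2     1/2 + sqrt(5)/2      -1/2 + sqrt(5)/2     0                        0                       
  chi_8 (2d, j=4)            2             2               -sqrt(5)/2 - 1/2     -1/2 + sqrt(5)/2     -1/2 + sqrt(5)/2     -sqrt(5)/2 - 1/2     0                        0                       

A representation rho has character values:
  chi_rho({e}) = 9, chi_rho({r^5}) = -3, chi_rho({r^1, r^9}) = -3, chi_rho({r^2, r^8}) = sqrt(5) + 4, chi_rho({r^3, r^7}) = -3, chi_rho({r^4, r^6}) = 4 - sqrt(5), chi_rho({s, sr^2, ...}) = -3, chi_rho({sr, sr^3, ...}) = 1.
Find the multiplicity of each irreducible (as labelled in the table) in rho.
Multiplicities: chi_1: 0, chi_2: 1, chi_3: 1, chi_4: 3, chi_5: 1, chi_6: 0, chi_7: 0, chi_8: 1.

Justification: Use <chi_rho, chi> = (1/|G|) sum_C |C| * chi_rho(C) * conj(chi(C)) with |G| = 20 for each irreducible chi in the table:
  <chi_rho, chi_1> = (1/20)[1*(9)*conj(1) + 1*(-3)*conj(1) + 2*(-3)*conj(1) + 2*(sqrt(5) + 4)*conj(1) + 2*(-3)*conj(1) + 2*(4 - sqrt(5))*conj(1) + 5*(-3)*conj(1) + 5*(1)*conj(1)]
      = (1/20)[(9) + (-3) + (-6) + (2*sqrt(5) + 8) + (-6) + (8 - 2*sqrt(5)) + (-15) + (5)] = 0/20 = 0
  <chi_rho, chi_2> = (1/20)[1*(9)*conj(1) + 1*(-3)*conj(1) + 2*(-3)*conj(1) + 2*(sqrt(5) + 4)*conj(1) + 2*(-3)*conj(1) + 2*(4 - sqrt(5))*conj(1) + 5*(-3)*conj(-1) + 5*(1)*conj(-1)]
      = (1/20)[(9) + (-3) + (-6) + (2*sqrt(5) + 8) + (-6) + (8 - 2*sqrt(5)) + (15) + (-5)] = 20/20 = 1
  <chi_rho, chi_3> = (1/20)[1*(9)*conj(1) + 1*(-3)*conj(-1) + 2*(-3)*conj(-1) + 2*(sqrt(5) + 4)*conj(1) + 2*(-3)*conj(-1) + 2*(4 - sqrt(5))*conj(1) + 5*(-3)*conj(1) + 5*(1)*conj(-1)]
      = (1/20)[(9) + (3) + (6) + (2*sqrt(5) + 8) + (6) + (8 - 2*sqrt(5)) + (-15) + (-5)] = 20/20 = 1
  <chi_rho, chi_4> = (1/20)[1*(9)*conj(1) + 1*(-3)*conj(-1) + 2*(-3)*conj(-1) + 2*(sqrt(5) + 4)*conj(1) + 2*(-3)*conj(-1) + 2*(4 - sqrt(5))*conj(1) + 5*(-3)*conj(-1) + 5*(1)*conj(1)]
      = (1/20)[(9) + (3) + (6) + (2*sqrt(5) + 8) + (6) + (8 - 2*sqrt(5)) + (15) + (5)] = 60/20 = 3
  <chi_rho, chi_5> = (1/20)[1*(9)*conj(2) + 1*(-3)*conj(-2) + 2*(-3)*conj(1/2 + sqrt(5)/2) + 2*(sqrt(5) + 4)*conj(-1/2 + sqrt(5)/2) + 2*(-3)*conj(1/2 - sqrt(5)/2) + 2*(4 - sqrt(5))*conj(-sqrt(5)/2 - 1/2) + 5*(-3)*conj(0) + 5*(1)*conj(0)]
      = (1/20)[(18) + (6) + (-3*sqrt(5) - 3) + (1 + 3*sqrt(5)) + (-3 + 3*sqrt(5)) + (1 - 3*sqrt(5)) + (0) + (0)] = 20/20 = 1
  <chi_rho, chi_6> = (1/20)[1*(9)*conj(2) + 1*(-3)*conj(2) + 2*(-3)*conj(-1/2 + sqrt(5)/2) + 2*(sqrt(5) + 4)*conj(-sqrt(5)/2 - 1/2) + 2*(-3)*conj(-sqrt(5)/2 - 1/2) + 2*(4 - sqrt(5))*conj(-1/2 + sqrt(5)/2) + 5*(-3)*conj(0) + 5*(1)*conj(0)]
      = (1/20)[(18) + (-6) + (3 - 3*sqrt(5)) + (-5*sqrt(5) - 9) + (3 + 3*sqrt(5)) + (-9 + 5*sqrt(5)) + (0) + (0)] = 0/20 = 0
  <chi_rho, chi_7> = (1/20)[1*(9)*conj(2) + 1*(-3)*conj(-2) + 2*(-3)*conj(1/2 - sqrt(5)/2) + 2*(sqrt(5) + 4)*conj(-sqrt(5)/2 - 1/2) + 2*(-3)*conj(1/2 + sqrt(5)/2) + 2*(4 - sqrt(5))*conj(-1/2 + sqrt(5)/2) + 5*(-3)*conj(0) + 5*(1)*conj(0)]
      = (1/20)[(18) + (6) + (-3 + 3*sqrt(5)) + (-5*sqrt(5) - 9) + (-3*sqrt(5) - 3) + (-9 + 5*sqrt(5)) + (0) + (0)] = 0/20 = 0
  <chi_rho, chi_8> = (1/20)[1*(9)*conj(2) + 1*(-3)*conj(2) + 2*(-3)*conj(-sqrt(5)/2 - 1/2) + 2*(sqrt(5) + 4)*conj(-1/2 + sqrt(5)/2) + 2*(-3)*conj(-1/2 + sqrt(5)/2) + 2*(4 - sqrt(5))*conj(-sqrt(5)/2 - 1/2) + 5*(-3)*conj(0) + 5*(1)*conj(0)]
      = (1/20)[(18) + (-6) + (3 + 3*sqrt(5)) + (1 + 3*sqrt(5)) + (3 - 3*sqrt(5)) + (1 - 3*sqrt(5)) + (0) + (0)] = 20/20 = 1
Dimension check: dim(rho) = sum (mult * dim) = 0*1 + 1*1 + 1*1 + 3*1 + 1*2 + 0*2 + 0*2 + 1*2 = 9 = chi_rho(e) = 9.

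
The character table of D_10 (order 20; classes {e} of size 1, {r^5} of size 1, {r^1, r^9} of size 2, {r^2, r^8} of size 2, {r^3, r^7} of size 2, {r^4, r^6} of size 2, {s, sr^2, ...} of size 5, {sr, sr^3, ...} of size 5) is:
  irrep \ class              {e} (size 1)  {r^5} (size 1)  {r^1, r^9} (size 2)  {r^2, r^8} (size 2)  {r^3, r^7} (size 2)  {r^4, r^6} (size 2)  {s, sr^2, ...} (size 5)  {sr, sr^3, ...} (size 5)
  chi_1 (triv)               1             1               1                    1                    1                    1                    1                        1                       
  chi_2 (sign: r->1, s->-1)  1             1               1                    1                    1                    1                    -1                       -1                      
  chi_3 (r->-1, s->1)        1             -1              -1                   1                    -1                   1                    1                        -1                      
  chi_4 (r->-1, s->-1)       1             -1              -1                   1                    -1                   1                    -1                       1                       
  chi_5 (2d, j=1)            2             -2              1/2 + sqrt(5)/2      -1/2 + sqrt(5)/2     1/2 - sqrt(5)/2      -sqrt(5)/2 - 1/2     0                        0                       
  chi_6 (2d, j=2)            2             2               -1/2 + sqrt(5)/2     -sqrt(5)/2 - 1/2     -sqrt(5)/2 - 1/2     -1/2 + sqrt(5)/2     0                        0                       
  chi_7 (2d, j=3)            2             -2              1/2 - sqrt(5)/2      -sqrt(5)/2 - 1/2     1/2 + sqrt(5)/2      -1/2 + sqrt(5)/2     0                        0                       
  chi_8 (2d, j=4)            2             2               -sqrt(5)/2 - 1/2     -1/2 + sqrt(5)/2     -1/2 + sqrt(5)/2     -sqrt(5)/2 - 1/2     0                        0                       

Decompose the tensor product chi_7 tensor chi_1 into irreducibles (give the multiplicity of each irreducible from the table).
chi_7 tensor chi_1 = chi_7 (all other irreducibles have multiplicity 0).

Justification: The character of a tensor product is the pointwise product (chi_7 * chi_1)(C) = chi_7(C) * chi_1(C):
  {e}: (2)*(1), {r^5}: (-2)*(1), {r^1, r^9}: (1/2 - sqrt(5)/2)*(1), {r^2, r^8}: (-sqrt(5)/2 - 1/2)*(1), {r^3, r^7}: (1/2 + sqrt(5)/2)*(1), {r^4, r^6}: (-1/2 + sqrt(5)/2)*(1), {s, sr^2, ...}: (0)*(1), {sr, sr^3, ...}: (0)*(1)
so (chi_7 * chi_1) takes values
  {e} -> 2, {r^5} -> -2, {r^1, r^9} -> 1/2 - sqrt(5)/2, {r^2, r^8} -> -sqrt(5)/2 - 1/2, {r^3, r^7} -> 1/2 + sqrt(5)/2, {r^4, r^6} -> -1/2 + sqrt(5)/2, {s, sr^2, ...} -> 0, {sr, sr^3, ...} -> 0.
Now take the inner product of this character with each irreducible chi from the table, <chi_7*chi_1, chi> = (1/20) sum_C |C| (chi_7*chi_1)(C) conj(chi(C)):
  <chi_7*chi_1, chi_1> = (1/20)[1*(2)*conj(1) + 1*(-2)*conj(1) + 2*(1/2 - sqrt(5)/2)*conj(1) + 2*(-sqrt(5)/2 - 1/2)*conj(1) + 2*(1/2 + sqrt(5)/2)*conj(1) + 2*(-1/2 + sqrt(5)/2)*conj(1) + 5*(0)*conj(1) + 5*(0)*conj(1)]
      = (1/20)[(2) + (-2) + (1 - sqrt(5)) + (-sqrt(5) - 1) + (1 + sqrt(5)) + (-1 + sqrt(5)) + (0) + (0)] = 0/20 = 0
  <chi_7*chi_1, chi_2> = (1/20)[1*(2)*conj(1) + 1*(-2)*conj(1) + 2*(1/2 - sqrt(5)/2)*conj(1) + 2*(-sqrt(5)/2 - 1/2)*conj(1) + 2*(1/2 + sqrt(5)/2)*conj(1) + 2*(-1/2 + sqrt(5)/2)*conj(1) + 5*(0)*conj(-1) + 5*(0)*conj(-1)]
      = (1/20)[(2) + (-2) + (1 - sqrt(5)) + (-sqrt(5) - 1) + (1 + sqrt(5)) + (-1 + sqrt(5)) + (0) + (0)] = 0/20 = 0
  <chi_7*chi_1, chi_3> = (1/20)[1*(2)*conj(1) + 1*(-2)*conj(-1) + 2*(1/2 - sqrt(5)/2)*conj(-1) + 2*(-sqrt(5)/2 - 1/2)*conj(1) + 2*(1/2 + sqrt(5)/2)*conj(-1) + 2*(-1/2 + sqrt(5)/2)*conj(1) + 5*(0)*conj(1) + 5*(0)*conj(-1)]
      = (1/20)[(2) + (2) + (-1 + sqrt(5)) + (-sqrt(5) - 1) + (-sqrt(5) - 1) + (-1 + sqrt(5)) + (0) + (0)] = 0/20 = 0
  <chi_7*chi_1, chi_4> = (1/20)[1*(2)*conj(1) + 1*(-2)*conj(-1) + 2*(1/2 - sqrt(5)/2)*conj(-1) + 2*(-sqrt(5)/2 - 1/2)*conj(1) + 2*(1/2 + sqrt(5)/2)*conj(-1) + 2*(-1/2 + sqrt(5)/2)*conj(1) + 5*(0)*conj(-1) + 5*(0)*conj(1)]
      = (1/20)[(2) + (2) + (-1 + sqrt(5)) + (-sqrt(5) - 1) + (-sqrt(5) - 1) + (-1 + sqrt(5)) + (0) + (0)] = 0/20 = 0
  <chi_7*chi_1, chi_5> = (1/20)[1*(2)*conj(2) + 1*(-2)*conj(-2) + 2*(1/2 - sqrt(5)/2)*conj(1/2 + sqrt(5)/2) + 2*(-sqrt(5)/2 - 1/2)*conj(-1/2 + sqrt(5)/2) + 2*(1/2 + sqrt(5)/2)*conj(1/2 - sqrt(5)/2) + 2*(-1/2 + sqrt(5)/2)*conj(-sqrt(5)/2 - 1/2) + 5*(0)*conj(0) + 5*(0)*conj(0)]
      = (1/20)[(4) + (4) + (-2) + (-2) + (-2) + (-2) + (0) + (0)] = 0/20 = 0
  <chi_7*chi_1, chi_6> = (1/20)[1*(2)*conj(2) + 1*(-2)*conj(2) + 2*(1/2 - sqrt(5)/2)*conj(-1/2 + sqrt(5)/2) + 2*(-sqrt(5)/2 - 1/2)*conj(-sqrt(5)/2 - 1/2) + 2*(1/2 + sqrt(5)/2)*conj(-sqrt(5)/2 - 1/2) + 2*(-1/2 + sqrt(5)/2)*conj(-1/2 + sqrt(5)/2) + 5*(0)*conj(0) + 5*(0)*conj(0)]
      = (1/20)[(4) + (-4) + (-3 + sqrt(5)) + (sqrt(5) + 3) + (-3 - sqrt(5)) + (3 - sqrt(5)) + (0) + (0)] = 0/20 = 0
  <chi_7*chi_1, chi_7> = (1/20)[1*(2)*conj(2) + 1*(-2)*conj(-2) + 2*(1/2 - sqrt(5)/2)*conj(1/2 - sqrt(5)/2) + 2*(-sqrt(5)/2 - 1/2)*conj(-sqrt(5)/2 - 1/2) + 2*(1/2 + sqrt(5)/2)*conj(1/2 + sqrt(5)/2) + 2*(-1/2 + sqrt(5)/2)*conj(-1/2 + sqrt(5)/2) + 5*(0)*conj(0) + 5*(0)*conj(0)]
      = (1/20)[(4) + (4) + (3 - sqrt(5)) + (sqrt(5) + 3) + (sqrt(5) + 3) + (3 - sqrt(5)) + (0) + (0)] = 20/20 = 1
  <chi_7*chi_1, chi_8> = (1/20)[1*(2)*conj(2) + 1*(-2)*conj(2) + 2*(1/2 - sqrt(5)/2)*conj(-sqrt(5)/2 - 1/2) + 2*(-sqrt(5)/2 - 1/2)*conj(-1/2 + sqrt(5)/2) + 2*(1/2 + sqrt(5)/2)*conj(-1/2 + sqrt(5)/2) + 2*(-1/2 + sqrt(5)/2)*conj(-sqrt(5)/2 - 1/2) + 5*(0)*conj(0) + 5*(0)*conj(0)]
      = (1/20)[(4) + (-4) + (2) + (-2) + (2) + (-2) + (0) + (0)] = 0/20 = 0
Hence the multiplicities are chi_7: 1. Dimension check: dim(chi_7)*dim(chi_1) = 2*1 = 2 and sum (mult * dim) = 1*2 = 2.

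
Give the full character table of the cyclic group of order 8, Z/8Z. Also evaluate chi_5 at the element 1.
Character table of Z/8Z (irreps indexed chi_0,...,chi_7 with chi_k(m) = zeta_8^(k*m), zeta_8 = exp(2*pi*i/8)):
  irrep \ class  {0} (size 1)  {1} (size 1)    {2} (size 1)  {3} (size 1)    {4} (size 1)  {5} (size 1)    {6} (size 1)  {7} (size 1)  
  chi_0          1             1               1             1               1             1               1             1             
  chi_1          1             exp(I*pi/4)     I             exp(3*I*pi/4)   -1            exp(-3*I*pi/4)  -I            exp(-I*pi/4)  
  chi_2          1             I               -1            -I              1             I               -1            -I            
  chi_3          1             exp(3*I*pi/4)   -I            exp(I*pi/4)     -1            exp(-I*pi/4)    I             exp(-3*I*pi/4)
  chi_4          1             -1              1             -1              1             -1              1             -1            
  chi_5          1             exp(-3*I*pi/4)  I             exp(-I*pi/4)    -1            exp(I*pi/4)     -I            exp(3*I*pi/4) 
  chi_6          1             -I              -1            I               1             -I              -1            I             
  chi_7          1             exp(-I*pi/4)    -I            exp(-3*I*pi/4)  -1            exp(3*I*pi/4)   I             exp(I*pi/4)   

Spot check: chi_5(1) = zeta_8^(5*1) = zeta_8^5 = exp(-3*I*pi/4).

Z/8Z is abelian, so all 8 irreducible complex representations are 1-dimensional. They are given by chi_k(m) = zeta_8^(k*m) for k = 0,...,7. Row orthogonality: sum_m chi_k(m) conj(chi_l(m)) = 8 * [k = l].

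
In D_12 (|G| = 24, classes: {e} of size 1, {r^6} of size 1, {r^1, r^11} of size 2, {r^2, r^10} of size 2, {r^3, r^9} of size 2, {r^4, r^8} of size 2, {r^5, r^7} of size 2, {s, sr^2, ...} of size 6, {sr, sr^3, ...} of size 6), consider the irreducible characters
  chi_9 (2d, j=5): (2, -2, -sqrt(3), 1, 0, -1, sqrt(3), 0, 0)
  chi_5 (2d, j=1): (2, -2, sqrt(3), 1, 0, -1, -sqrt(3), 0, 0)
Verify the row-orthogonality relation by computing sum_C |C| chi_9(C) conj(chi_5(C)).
Sum = 0; so <chi_9, chi_5> = 0 (distinct irreducibles are orthogonal).

Explanation: Compute term by term over conjugacy classes (|C| * chi_9(C) * conj(chi_5(C))):
  1*(2)*conj(2) + 1*(-2)*conj(-2) + 2*(-sqrt(3))*conj(sqrt(3)) + 2*(1)*conj(1) + 2*(0)*conj(0) + 2*(-1)*conj(-1) + 2*(sqrt(3))*conj(-sqrt(3)) + 6*(0)*conj(0) + 6*(0)*conj(0)
  = (4) + (4) + (-6) + (2) + (0) + (2) + (-6) + (0) + (0)
  = 0.
Dividing by |G| = 24 gives 0/24 = 0, matching the row-orthogonality relation <chi_9, chi_5> = [chi_9 = chi_5].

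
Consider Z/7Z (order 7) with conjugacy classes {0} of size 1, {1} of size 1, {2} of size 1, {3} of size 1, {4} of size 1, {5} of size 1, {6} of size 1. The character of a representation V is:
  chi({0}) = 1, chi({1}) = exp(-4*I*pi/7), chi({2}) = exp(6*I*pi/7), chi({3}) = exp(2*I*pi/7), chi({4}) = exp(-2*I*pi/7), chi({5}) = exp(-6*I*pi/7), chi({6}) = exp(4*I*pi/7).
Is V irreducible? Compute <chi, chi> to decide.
Irreducible: <chi, chi> = 1.

Working: <chi, chi> = (1/|G|) sum_C |C| * |chi(C)|^2 = (1/7)[1*|1|^2 + 1*|exp(-4*I*pi/7)|^2 + 1*|exp(6*I*pi/7)|^2 + 1*|exp(2*I*pi/7)|^2 + 1*|exp(-2*I*pi/7)|^2 + 1*|exp(-6*I*pi/7)|^2 + 1*|exp(4*I*pi/7)|^2]
  = (1/7)[(1) + (1) + (1) + (1) + (1) + (1) + (1)] = 7/7 = 1.
(Exp terms are combined using exp(i*s)*conj(exp(i*t)) = exp(i*(s-t)), and sums of them are collapsed using the identity that for every m > 1 the m distinct m-th roots of unity sum to 0, e.g. 1 + exp(2*I*pi/3) + exp(-2*I*pi/3) = 0.)
A character is irreducible iff <chi, chi> = 1, so this representation is irreducible.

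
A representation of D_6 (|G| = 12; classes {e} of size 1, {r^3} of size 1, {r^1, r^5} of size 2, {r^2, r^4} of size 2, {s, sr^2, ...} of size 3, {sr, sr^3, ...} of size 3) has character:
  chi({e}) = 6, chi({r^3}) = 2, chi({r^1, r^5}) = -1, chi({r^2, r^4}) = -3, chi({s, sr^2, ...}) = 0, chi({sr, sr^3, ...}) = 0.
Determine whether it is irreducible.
Not irreducible (reducible): <chi, chi> = 5 > 1.

<chi, chi> = (1/|G|) sum_C |C| * |chi(C)|^2 = (1/12)[1*|6|^2 + 1*|2|^2 + 2*|-1|^2 + 2*|-3|^2 + 3*|0|^2 + 3*|0|^2]
  = (1/12)[(36) + (4) + (2) + (18) + (0) + (0)] = 60/12 = 5.
A character is irreducible iff <chi, chi> = 1, so this representation is reducible.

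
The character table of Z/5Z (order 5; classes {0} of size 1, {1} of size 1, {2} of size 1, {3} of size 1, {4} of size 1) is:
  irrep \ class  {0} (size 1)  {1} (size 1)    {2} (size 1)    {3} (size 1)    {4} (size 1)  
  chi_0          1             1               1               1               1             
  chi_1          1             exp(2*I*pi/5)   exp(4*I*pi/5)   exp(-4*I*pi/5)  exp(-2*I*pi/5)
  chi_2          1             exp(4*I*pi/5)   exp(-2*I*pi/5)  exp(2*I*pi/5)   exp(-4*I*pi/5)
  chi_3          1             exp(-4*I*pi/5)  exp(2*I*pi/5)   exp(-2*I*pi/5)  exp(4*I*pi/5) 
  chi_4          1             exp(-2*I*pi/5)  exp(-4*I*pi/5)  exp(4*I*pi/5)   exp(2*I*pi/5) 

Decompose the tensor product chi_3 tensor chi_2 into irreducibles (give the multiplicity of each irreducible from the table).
chi_3 tensor chi_2 = chi_0 (all other irreducibles have multiplicity 0).

Proof sketch: The character of a tensor product is the pointwise product (chi_3 * chi_2)(C) = chi_3(C) * chi_2(C):
  {0}: (1)*(1), {1}: (exp(-4*I*pi/5))*(exp(4*I*pi/5)), {2}: (exp(2*I*pi/5))*(exp(-2*I*pi/5)), {3}: (exp(-2*I*pi/5))*(exp(2*I*pi/5)), {4}: (exp(4*I*pi/5))*(exp(-4*I*pi/5))
so (chi_3 * chi_2) takes values
  {0} -> 1, {1} -> 1, {2} -> 1, {3} -> 1, {4} -> 1.
Now take the inner product of this character with each irreducible chi from the table, <chi_3*chi_2, chi> = (1/5) sum_C |C| (chi_3*chi_2)(C) conj(chi(C)):
  <chi_3*chi_2, chi_0> = (1/5)[1*(1)*conj(1) + 1*(1)*conj(1) + 1*(1)*conj(1) + 1*(1)*conj(1) + 1*(1)*conj(1)]
      = (1/5)[(1) + (1) + (1) + (1) + (1)] = 5/5 = 1
  <chi_3*chi_2, chi_1> = (1/5)[1*(1)*conj(1) + 1*(1)*conj(exp(2*I*pi/5)) + 1*(1)*conj(exp(4*I*pi/5)) + 1*(1)*conj(exp(-4*I*pi/5)) + 1*(1)*conj(exp(-2*I*pi/5))]
      = (1/5)[(1) + (exp(-2*I*pi/5)) + (exp(-4*I*pi/5)) + (exp(4*I*pi/5)) + (exp(2*I*pi/5))] = 0/5 = 0
  <chi_3*chi_2, chi_2> = (1/5)[1*(1)*conj(1) + 1*(1)*conj(exp(4*I*pi/5)) + 1*(1)*conj(exp(-2*I*pi/5)) + 1*(1)*conj(exp(2*I*pi/5)) + 1*(1)*conj(exp(-4*I*pi/5))]
      = (1/5)[(1) + (exp(-4*I*pi/5)) + (exp(2*I*pi/5)) + (exp(-2*I*pi/5)) + (exp(4*I*pi/5))] = 0/5 = 0
  <chi_3*chi_2, chi_3> = (1/5)[1*(1)*conj(1) + 1*(1)*conj(exp(-4*I*pi/5)) + 1*(1)*conj(exp(2*I*pi/5)) + 1*(1)*conj(exp(-2*I*pi/5)) + 1*(1)*conj(exp(4*I*pi/5))]
      = (1/5)[(1) + (exp(4*I*pi/5)) + (exp(-2*I*pi/5)) + (exp(2*I*pi/5)) + (exp(-4*I*pi/5))] = 0/5 = 0
  <chi_3*chi_2, chi_4> = (1/5)[1*(1)*conj(1) + 1*(1)*conj(exp(-2*I*pi/5)) + 1*(1)*conj(exp(-4*I*pi/5)) + 1*(1)*conj(exp(4*I*pi/5)) + 1*(1)*conj(exp(2*I*pi/5))]
      = (1/5)[(1) + (exp(2*I*pi/5)) + (exp(4*I*pi/5)) + (exp(-4*I*pi/5)) + (exp(-2*I*pi/5))] = 0/5 = 0
(Exp terms are combined using exp(i*s)*conj(exp(i*t)) = exp(i*(s-t)), and sums of them are collapsed using the identity that for every m > 1 the m distinct m-th roots of unity sum to 0, e.g. 1 + exp(2*I*pi/3) + exp(-2*I*pi/3) = 0.)
Hence the multiplicities are chi_0: 1. Dimension check: dim(chi_3)*dim(chi_2) = 1*1 = 1 and sum (mult * dim) = 1*1 = 1.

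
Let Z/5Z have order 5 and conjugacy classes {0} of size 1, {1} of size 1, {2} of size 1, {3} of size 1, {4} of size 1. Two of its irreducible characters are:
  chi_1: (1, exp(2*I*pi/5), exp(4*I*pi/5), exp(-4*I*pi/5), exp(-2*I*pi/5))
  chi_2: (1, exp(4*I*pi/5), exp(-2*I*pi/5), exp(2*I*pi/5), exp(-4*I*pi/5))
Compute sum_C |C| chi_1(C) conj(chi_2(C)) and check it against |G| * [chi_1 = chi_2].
Sum = 0; so <chi_1, chi_2> = 0 (distinct irreducibles are orthogonal).

Proof sketch: Compute term by term over conjugacy classes (|C| * chi_1(C) * conj(chi_2(C))):
  1*(1)*conj(1) + 1*(exp(2*I*pi/5))*conj(exp(4*I*pi/5)) + 1*(exp(4*I*pi/5))*conj(exp(-2*I*pi/5)) + 1*(exp(-4*I*pi/5))*conj(exp(2*I*pi/5)) + 1*(exp(-2*I*pi/5))*conj(exp(-4*I*pi/5))
  = (1) + (exp(-2*I*pi/5)) + (exp(-4*I*pi/5)) + (exp(4*I*pi/5)) + (exp(2*I*pi/5))
  = 0.
(Exp terms are combined using exp(i*s)*conj(exp(i*t)) = exp(i*(s-t)), and sums of them are collapsed using the identity that for every m > 1 the m distinct m-th roots of unity sum to 0, e.g. 1 + exp(2*I*pi/3) + exp(-2*I*pi/3) = 0.)
Dividing by |G| = 5 gives 0/5 = 0, matching the row-orthogonality relation <chi_1, chi_2> = [chi_1 = chi_2].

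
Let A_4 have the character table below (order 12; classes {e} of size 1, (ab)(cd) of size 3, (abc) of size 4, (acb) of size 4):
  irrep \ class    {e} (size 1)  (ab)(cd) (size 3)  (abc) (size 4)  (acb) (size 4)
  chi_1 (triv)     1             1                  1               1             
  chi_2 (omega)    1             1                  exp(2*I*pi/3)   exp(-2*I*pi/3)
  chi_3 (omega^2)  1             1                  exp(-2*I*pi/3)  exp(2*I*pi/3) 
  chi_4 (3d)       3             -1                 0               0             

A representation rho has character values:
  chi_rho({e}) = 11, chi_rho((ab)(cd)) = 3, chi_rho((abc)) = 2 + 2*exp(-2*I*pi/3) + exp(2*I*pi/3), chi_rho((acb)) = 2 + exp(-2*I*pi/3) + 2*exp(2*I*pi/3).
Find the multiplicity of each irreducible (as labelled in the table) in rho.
Multiplicities: chi_1: 2, chi_2: 1, chi_3: 2, chi_4: 2.

Details: Use <chi_rho, chi> = (1/|G|) sum_C |C| * chi_rho(C) * conj(chi(C)) with |G| = 12 for each irreducible chi in the table:
  <chi_rho, chi_1> = (1/12)[1*(11)*conj(1) + 3*(3)*conj(1) + 4*(2 + 2*exp(-2*I*pi/3) + exp(2*I*pi/3))*conj(1) + 4*(2 + exp(-2*I*pi/3) + 2*exp(2*I*pi/3))*conj(1)]
      = (1/12)[(11) + (9) + (8 + 8*exp(-2*I*pi/3) + 4*exp(2*I*pi/3)) + (8 + 4*exp(-2*I*pi/3) + 8*exp(2*I*pi/3))] = 24/12 = 2
  <chi_rho, chi_2> = (1/12)[1*(11)*conj(1) + 3*(3)*conj(1) + 4*(2 + 2*exp(-2*I*pi/3) + exp(2*I*pi/3))*conj(exp(2*I*pi/3)) + 4*(2 + exp(-2*I*pi/3) + 2*exp(2*I*pi/3))*conj(exp(-2*I*pi/3))]
      = (1/12)[(11) + (9) + (-4) + (-4)] = 12/12 = 1
  <chi_rho, chi_3> = (1/12)[1*(11)*conj(1) + 3*(3)*conj(1) + 4*(2 + 2*exp(-2*I*pi/3) + exp(2*I*pi/3))*conj(exp(-2*I*pi/3)) + 4*(2 + exp(-2*I*pi/3) + 2*exp(2*I*pi/3))*conj(exp(2*I*pi/3))]
      = (1/12)[(11) + (9) + (8 + 4*exp(-2*I*pi/3) + 8*exp(2*I*pi/3)) + (8 + 8*exp(-2*I*pi/3) + 4*exp(2*I*pi/3))] = 24/12 = 2
  <chi_rho, chi_4> = (1/12)[1*(11)*conj(3) + 3*(3)*conj(-1) + 4*(2 + 2*exp(-2*I*pi/3) + exp(2*I*pi/3))*conj(0) + 4*(2 + exp(-2*I*pi/3) + 2*exp(2*I*pi/3))*conj(0)]
      = (1/12)[(33) + (-9) + (0) + (0)] = 24/12 = 2
(Exp terms are combined using exp(i*s)*conj(exp(i*t)) = exp(i*(s-t)), and sums of them are collapsed using the identity that for every m > 1 the m distinct m-th roots of unity sum to 0, e.g. 1 + exp(2*I*pi/3) + exp(-2*I*pi/3) = 0.)
Dimension check: dim(rho) = sum (mult * dim) = 2*1 + 1*1 + 2*1 + 2*3 = 11 = chi_rho(e) = 11.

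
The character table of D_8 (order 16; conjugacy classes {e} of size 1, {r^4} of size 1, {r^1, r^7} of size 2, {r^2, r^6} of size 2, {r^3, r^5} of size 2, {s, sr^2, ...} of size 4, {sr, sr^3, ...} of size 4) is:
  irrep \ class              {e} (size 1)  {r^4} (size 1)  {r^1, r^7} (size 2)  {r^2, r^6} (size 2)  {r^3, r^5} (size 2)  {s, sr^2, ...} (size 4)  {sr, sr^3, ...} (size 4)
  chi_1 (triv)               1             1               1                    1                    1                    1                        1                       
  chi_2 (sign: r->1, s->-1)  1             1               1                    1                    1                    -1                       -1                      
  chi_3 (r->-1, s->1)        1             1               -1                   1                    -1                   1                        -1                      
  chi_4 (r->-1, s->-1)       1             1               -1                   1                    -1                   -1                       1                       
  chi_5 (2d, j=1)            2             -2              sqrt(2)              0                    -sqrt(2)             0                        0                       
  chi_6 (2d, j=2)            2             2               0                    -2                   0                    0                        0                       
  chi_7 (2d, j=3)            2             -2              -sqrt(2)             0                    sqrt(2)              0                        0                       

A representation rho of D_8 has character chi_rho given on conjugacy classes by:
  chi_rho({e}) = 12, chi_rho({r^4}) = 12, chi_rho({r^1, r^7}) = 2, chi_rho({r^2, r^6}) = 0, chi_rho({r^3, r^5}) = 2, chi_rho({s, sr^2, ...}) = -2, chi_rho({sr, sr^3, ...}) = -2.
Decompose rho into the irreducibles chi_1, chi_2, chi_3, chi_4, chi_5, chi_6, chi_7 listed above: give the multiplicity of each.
Multiplicities: chi_1: 1, chi_2: 3, chi_3: 1, chi_4: 1, chi_5: 0, chi_6: 3, chi_7: 0.

Reasoning: Use <chi_rho, chi> = (1/|G|) sum_C |C| * chi_rho(C) * conj(chi(C)) with |G| = 16 for each irreducible chi in the table:
  <chi_rho, chi_1> = (1/16)[1*(12)*conj(1) + 1*(12)*conj(1) + 2*(2)*conj(1) + 2*(0)*conj(1) + 2*(2)*conj(1) + 4*(-2)*conj(1) + 4*(-2)*conj(1)]
      = (1/16)[(12) + (12) + (4) + (0) + (4) + (-8) + (-8)] = 16/16 = 1
  <chi_rho, chi_2> = (1/16)[1*(12)*conj(1) + 1*(12)*conj(1) + 2*(2)*conj(1) + 2*(0)*conj(1) + 2*(2)*conj(1) + 4*(-2)*conj(-1) + 4*(-2)*conj(-1)]
      = (1/16)[(12) + (12) + (4) + (0) + (4) + (8) + (8)] = 48/16 = 3
  <chi_rho, chi_3> = (1/16)[1*(12)*conj(1) + 1*(12)*conj(1) + 2*(2)*conj(-1) + 2*(0)*conj(1) + 2*(2)*conj(-1) + 4*(-2)*conj(1) + 4*(-2)*conj(-1)]
      = (1/16)[(12) + (12) + (-4) + (0) + (-4) + (-8) + (8)] = 16/16 = 1
  <chi_rho, chi_4> = (1/16)[1*(12)*conj(1) + 1*(12)*conj(1) + 2*(2)*conj(-1) + 2*(0)*conj(1) + 2*(2)*conj(-1) + 4*(-2)*conj(-1) + 4*(-2)*conj(1)]
      = (1/16)[(12) + (12) + (-4) + (0) + (-4) + (8) + (-8)] = 16/16 = 1
  <chi_rho, chi_5> = (1/16)[1*(12)*conj(2) + 1*(12)*conj(-2) + 2*(2)*conj(sqrt(2)) + 2*(0)*conj(0) + 2*(2)*conj(-sqrt(2)) + 4*(-2)*conj(0) + 4*(-2)*conj(0)]
      = (1/16)[(24) + (-24) + (4*sqrt(2)) + (0) + (-4*sqrt(2)) + (0) + (0)] = 0/16 = 0
  <chi_rho, chi_6> = (1/16)[1*(12)*conj(2) + 1*(12)*conj(2) + 2*(2)*conj(0) + 2*(0)*conj(-2) + 2*(2)*conj(0) + 4*(-2)*conj(0) + 4*(-2)*conj(0)]
      = (1/16)[(24) + (24) + (0) + (0) + (0) + (0) + (0)] = 48/16 = 3
  <chi_rho, chi_7> = (1/16)[1*(12)*conj(2) + 1*(12)*conj(-2) + 2*(2)*conj(-sqrt(2)) + 2*(0)*conj(0) + 2*(2)*conj(sqrt(2)) + 4*(-2)*conj(0) + 4*(-2)*conj(0)]
      = (1/16)[(24) + (-24) + (-4*sqrt(2)) + (0) + (4*sqrt(2)) + (0) + (0)] = 0/16 = 0
Dimension check: dim(rho) = sum (mult * dim) = 1*1 + 3*1 + 1*1 + 1*1 + 0*2 + 3*2 + 0*2 = 12 = chi_rho(e) = 12.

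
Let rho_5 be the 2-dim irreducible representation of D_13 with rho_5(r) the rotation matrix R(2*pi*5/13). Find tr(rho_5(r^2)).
chi_{rho_5}(r^2) = 2*cos(2*pi*5*2/13) = 2*cos(6*pi/13)

Details: rho_5(r^2) is rotation by angle 2*pi*5*2/13, whose trace is 2*cos(2*pi*5*2/13) = 2*cos(6*pi/13).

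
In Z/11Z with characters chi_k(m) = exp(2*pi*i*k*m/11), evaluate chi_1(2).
chi_1(2) = zeta_11^2 = exp(4*I*pi/11)

Details: chi_1(2) = zeta_11^(1*2) = zeta_11^2. Since zeta_11^11 = 1, this equals zeta_11^2 = exp(2*pi*i*2/11) = exp(4*I*pi/11).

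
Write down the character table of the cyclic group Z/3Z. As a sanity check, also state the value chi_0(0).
Character table of Z/3Z (irreps indexed chi_0,...,chi_2 with chi_k(m) = zeta_3^(k*m), zeta_3 = exp(2*pi*i/3)):
  irrep \ class  {0} (size 1)  {1} (size 1)    {2} (size 1)  
  chi_0          1             1               1             
  chi_1          1             exp(2*I*pi/3)   exp(-2*I*pi/3)
  chi_2          1             exp(-2*I*pi/3)  exp(2*I*pi/3) 

Spot check: chi_0(0) = zeta_3^(0*0) = zeta_3^0 = 1.

Details: Z/3Z is abelian, so all 3 irreducible complex representations are 1-dimensional. They are given by chi_k(m) = zeta_3^(k*m) for k = 0,...,2. Row orthogonality: sum_m chi_k(m) conj(chi_l(m)) = 3 * [k = l].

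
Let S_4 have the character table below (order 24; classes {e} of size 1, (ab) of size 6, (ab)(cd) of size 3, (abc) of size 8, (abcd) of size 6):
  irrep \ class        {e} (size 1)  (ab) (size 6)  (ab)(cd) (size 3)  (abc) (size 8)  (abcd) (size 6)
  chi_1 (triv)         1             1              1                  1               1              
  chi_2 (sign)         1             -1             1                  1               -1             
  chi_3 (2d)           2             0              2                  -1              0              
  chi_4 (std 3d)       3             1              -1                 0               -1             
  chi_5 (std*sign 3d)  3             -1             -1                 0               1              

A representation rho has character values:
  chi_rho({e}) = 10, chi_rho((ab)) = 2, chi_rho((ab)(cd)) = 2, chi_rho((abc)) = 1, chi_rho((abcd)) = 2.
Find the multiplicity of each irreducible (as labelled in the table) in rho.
Multiplicities: chi_1: 2, chi_2: 0, chi_3: 1, chi_4: 1, chi_5: 1.

Proof sketch: Use <chi_rho, chi> = (1/|G|) sum_C |C| * chi_rho(C) * conj(chi(C)) with |G| = 24 for each irreducible chi in the table:
  <chi_rho, chi_1> = (1/24)[1*(10)*conj(1) + 6*(2)*conj(1) + 3*(2)*conj(1) + 8*(1)*conj(1) + 6*(2)*conj(1)]
      = (1/24)[(10) + (12) + (6) + (8) + (12)] = 48/24 = 2
  <chi_rho, chi_2> = (1/24)[1*(10)*conj(1) + 6*(2)*conj(-1) + 3*(2)*conj(1) + 8*(1)*conj(1) + 6*(2)*conj(-1)]
      = (1/24)[(10) + (-12) + (6) + (8) + (-12)] = 0/24 = 0
  <chi_rho, chi_3> = (1/24)[1*(10)*conj(2) + 6*(2)*conj(0) + 3*(2)*conj(2) + 8*(1)*conj(-1) + 6*(2)*conj(0)]
      = (1/24)[(20) + (0) + (12) + (-8) + (0)] = 24/24 = 1
  <chi_rho, chi_4> = (1/24)[1*(10)*conj(3) + 6*(2)*conj(1) + 3*(2)*conj(-1) + 8*(1)*conj(0) + 6*(2)*conj(-1)]
      = (1/24)[(30) + (12) + (-6) + (0) + (-12)] = 24/24 = 1
  <chi_rho, chi_5> = (1/24)[1*(10)*conj(3) + 6*(2)*conj(-1) + 3*(2)*conj(-1) + 8*(1)*conj(0) + 6*(2)*conj(1)]
      = (1/24)[(30) + (-12) + (-6) + (0) + (12)] = 24/24 = 1
Dimension check: dim(rho) = sum (mult * dim) = 2*1 + 0*1 + 1*2 + 1*3 + 1*3 = 10 = chi_rho(e) = 10.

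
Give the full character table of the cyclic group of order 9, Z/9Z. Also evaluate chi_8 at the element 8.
Character table of Z/9Z (irreps indexed chi_0,...,chi_8 with chi_k(m) = zeta_9^(k*m), zeta_9 = exp(2*pi*i/9)):
  irrep \ class  {0} (size 1)  {1} (size 1)    {2} (size 1)    {3} (size 1)    {4} (size 1)    {5} (size 1)    {6} (size 1)    {7} (size 1)    {8} (size 1)  
  chi_0          1             1               1               1               1               1               1               1               1             
  chi_1          1             exp(2*I*pi/9)   exp(4*I*pi/9)   exp(2*I*pi/3)   exp(8*I*pi/9)   exp(-8*I*pi/9)  exp(-2*I*pi/3)  exp(-4*I*pi/9)  exp(-2*I*pi/9)
  chi_2          1             exp(4*I*pi/9)   exp(8*I*pi/9)   exp(-2*I*pi/3)  exp(-2*I*pi/9)  exp(2*I*pi/9)   exp(2*I*pi/3)   exp(-8*I*pi/9)  exp(-4*I*pi/9)
  chi_3          1             exp(2*I*pi/3)   exp(-2*I*pi/3)  1               exp(2*I*pi/3)   exp(-2*I*pi/3)  1               exp(2*I*pi/3)   exp(-2*I*pi/3)
  chi_4          1             exp(8*I*pi/9)   exp(-2*I*pi/9)  exp(2*I*pi/3)   exp(-4*I*pi/9)  exp(4*I*pi/9)   exp(-2*I*pi/3)  exp(2*I*pi/9)   exp(-8*I*pi/9)
  chi_5          1             exp(-8*I*pi/9)  exp(2*I*pi/9)   exp(-2*I*pi/3)  exp(4*I*pi/9)   exp(-4*I*pi/9)  exp(2*I*pi/3)   exp(-2*I*pi/9)  exp(8*I*pi/9) 
  chi_6          1             exp(-2*I*pi/3)  exp(2*I*pi/3)   1               exp(-2*I*pi/3)  exp(2*I*pi/3)   1               exp(-2*I*pi/3)  exp(2*I*pi/3) 
  chi_7          1             exp(-4*I*pi/9)  exp(-8*I*pi/9)  exp(2*I*pi/3)   exp(2*I*pi/9)   exp(-2*I*pi/9)  exp(-2*I*pi/3)  exp(8*I*pi/9)   exp(4*I*pi/9) 
  chi_8          1             exp(-2*I*pi/9)  exp(-4*I*pi/9)  exp(-2*I*pi/3)  exp(-8*I*pi/9)  exp(8*I*pi/9)   exp(2*I*pi/3)   exp(4*I*pi/9)   exp(2*I*pi/9) 

Spot check: chi_8(8) = zeta_9^(8*8) = zeta_9^64 = exp(2*I*pi/9).

Proof sketch: Z/9Z is abelian, so all 9 irreducible complex representations are 1-dimensional. They are given by chi_k(m) = zeta_9^(k*m) for k = 0,...,8. Row orthogonality: sum_m chi_k(m) conj(chi_l(m)) = 9 * [k = l].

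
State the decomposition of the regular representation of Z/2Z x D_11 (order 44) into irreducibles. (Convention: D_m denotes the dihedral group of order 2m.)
Each irreducible V_i of dimension d_i appears with multiplicity d_i, i.e. rho_reg = (direct sum over all irreducibles V_i) d_i V_i. The irreducible dimensions for Z/2Z x D_11 are 1, 1, 1, 1, 2, 2, 2, 2, 2, 2, 2, 2, 2, 2: 4 irreducibles of dimension 1, each with multiplicity 1; 10 irreducibles of dimension 2, each with multiplicity 2. Total dimension 4*1*1 + 10*2*2 = 44 = |G|.

Justification: General theorem: in the regular representation of a finite group G, each irreducible appears with multiplicity equal to its dimension. Check: dim(rho_reg) = sum d_i^2 = 1 + 1 + 1 + 1 + 4 + 4 + 4 + 4 + 4 + 4 + 4 + 4 + 4 + 4 = 44 = |G|.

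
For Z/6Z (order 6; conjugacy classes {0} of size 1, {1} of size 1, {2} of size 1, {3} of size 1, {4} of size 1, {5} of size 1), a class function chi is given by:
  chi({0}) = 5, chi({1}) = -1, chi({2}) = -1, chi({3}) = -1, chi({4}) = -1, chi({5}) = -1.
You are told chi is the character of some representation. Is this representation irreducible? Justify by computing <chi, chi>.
Not irreducible (reducible): <chi, chi> = 5 > 1.

Details: <chi, chi> = (1/|G|) sum_C |C| * |chi(C)|^2 = (1/6)[1*|5|^2 + 1*|-1|^2 + 1*|-1|^2 + 1*|-1|^2 + 1*|-1|^2 + 1*|-1|^2]
  = (1/6)[(25) + (1) + (1) + (1) + (1) + (1)] = 30/6 = 5.
(Exp terms are combined using exp(i*s)*conj(exp(i*t)) = exp(i*(s-t)), and sums of them are collapsed using the identity that for every m > 1 the m distinct m-th roots of unity sum to 0, e.g. 1 + exp(2*I*pi/3) + exp(-2*I*pi/3) = 0.)
A character is irreducible iff <chi, chi> = 1, so this representation is reducible.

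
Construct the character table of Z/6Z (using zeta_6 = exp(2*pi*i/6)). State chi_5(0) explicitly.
Character table of Z/6Z (irreps indexed chi_0,...,chi_5 with chi_k(m) = zeta_6^(k*m), zeta_6 = exp(2*pi*i/6)):
  irrep \ class  {0} (size 1)  {1} (size 1)    {2} (size 1)    {3} (size 1)  {4} (size 1)    {5} (size 1)  
  chi_0          1             1               1               1             1               1             
  chi_1          1             exp(I*pi/3)     exp(2*I*pi/3)   -1            exp(-2*I*pi/3)  exp(-I*pi/3)  
  chi_2          1             exp(2*I*pi/3)   exp(-2*I*pi/3)  1             exp(2*I*pi/3)   exp(-2*I*pi/3)
  chi_3          1             -1              1               -1            1               -1            
  chi_4          1             exp(-2*I*pi/3)  exp(2*I*pi/3)   1             exp(-2*I*pi/3)  exp(2*I*pi/3) 
  chi_5          1             exp(-I*pi/3)    exp(-2*I*pi/3)  -1            exp(2*I*pi/3)   exp(I*pi/3)   

Spot check: chi_5(0) = zeta_6^(5*0) = zeta_6^0 = 1.

Solution. Z/6Z is abelian, so all 6 irreducible complex representations are 1-dimensional. They are given by chi_k(m) = zeta_6^(k*m) for k = 0,...,5. Row orthogonality: sum_m chi_k(m) conj(chi_l(m)) = 6 * [k = l].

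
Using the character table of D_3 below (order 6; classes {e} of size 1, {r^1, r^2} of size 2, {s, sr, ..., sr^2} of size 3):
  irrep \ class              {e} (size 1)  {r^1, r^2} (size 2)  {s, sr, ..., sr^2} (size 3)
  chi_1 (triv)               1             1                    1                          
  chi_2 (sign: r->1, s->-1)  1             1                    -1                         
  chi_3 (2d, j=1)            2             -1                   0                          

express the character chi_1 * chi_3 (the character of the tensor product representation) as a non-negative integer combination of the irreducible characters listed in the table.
chi_1 tensor chi_3 = chi_3 (all other irreducibles have multiplicity 0).

Justification: The character of a tensor product is the pointwise product (chi_1 * chi_3)(C) = chi_1(C) * chi_3(C):
  {e}: (1)*(2), {r^1, r^2}: (1)*(-1), {s, sr, ..., sr^2}: (1)*(0)
so (chi_1 * chi_3) takes values
  {e} -> 2, {r^1, r^2} -> -1, {s, sr, ..., sr^2} -> 0.
Now take the inner product of this character with each irreducible chi from the table, <chi_1*chi_3, chi> = (1/6) sum_C |C| (chi_1*chi_3)(C) conj(chi(C)):
  <chi_1*chi_3, chi_1> = (1/6)[1*(2)*conj(1) + 2*(-1)*conj(1) + 3*(0)*conj(1)]
      = (1/6)[(2) + (-2) + (0)] = 0/6 = 0
  <chi_1*chi_3, chi_2> = (1/6)[1*(2)*conj(1) + 2*(-1)*conj(1) + 3*(0)*conj(-1)]
      = (1/6)[(2) + (-2) + (0)] = 0/6 = 0
  <chi_1*chi_3, chi_3> = (1/6)[1*(2)*conj(2) + 2*(-1)*conj(-1) + 3*(0)*conj(0)]
      = (1/6)[(4) + (2) + (0)] = 6/6 = 1
Hence the multiplicities are chi_3: 1. Dimension check: dim(chi_1)*dim(chi_3) = 1*2 = 2 and sum (mult * dim) = 1*2 = 2.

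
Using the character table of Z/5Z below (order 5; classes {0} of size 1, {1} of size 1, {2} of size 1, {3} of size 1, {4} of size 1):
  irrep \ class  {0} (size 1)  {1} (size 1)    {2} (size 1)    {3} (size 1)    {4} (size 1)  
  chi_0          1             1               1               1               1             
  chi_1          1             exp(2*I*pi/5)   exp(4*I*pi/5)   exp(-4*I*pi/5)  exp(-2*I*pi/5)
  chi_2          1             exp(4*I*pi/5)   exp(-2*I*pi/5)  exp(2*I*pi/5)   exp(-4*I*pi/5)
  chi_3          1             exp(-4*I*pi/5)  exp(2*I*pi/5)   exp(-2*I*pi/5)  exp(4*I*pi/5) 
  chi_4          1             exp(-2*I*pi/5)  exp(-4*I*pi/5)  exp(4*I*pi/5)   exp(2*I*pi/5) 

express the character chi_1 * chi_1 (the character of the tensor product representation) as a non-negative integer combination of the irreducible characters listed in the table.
chi_1 tensor chi_1 = chi_2 (all other irreducibles have multiplicity 0).

Justification: The character of a tensor product is the pointwise product (chi_1 * chi_1)(C) = chi_1(C) * chi_1(C):
  {0}: (1)*(1), {1}: (exp(2*I*pi/5))*(exp(2*I*pi/5)), {2}: (exp(4*I*pi/5))*(exp(4*I*pi/5)), {3}: (exp(-4*I*pi/5))*(exp(-4*I*pi/5)), {4}: (exp(-2*I*pi/5))*(exp(-2*I*pi/5))
so (chi_1 * chi_1) takes values
  {0} -> 1, {1} -> exp(4*I*pi/5), {2} -> exp(-2*I*pi/5), {3} -> exp(2*I*pi/5), {4} -> exp(-4*I*pi/5).
Now take the inner product of this character with each irreducible chi from the table, <chi_1*chi_1, chi> = (1/5) sum_C |C| (chi_1*chi_1)(C) conj(chi(C)):
  <chi_1*chi_1, chi_0> = (1/5)[1*(1)*conj(1) + 1*(exp(4*I*pi/5))*conj(1) + 1*(exp(-2*I*pi/5))*conj(1) + 1*(exp(2*I*pi/5))*conj(1) + 1*(exp(-4*I*pi/5))*conj(1)]
      = (1/5)[(1) + (exp(4*I*pi/5)) + (exp(-2*I*pi/5)) + (exp(2*I*pi/5)) + (exp(-4*I*pi/5))] = 0/5 = 0
  <chi_1*chi_1, chi_1> = (1/5)[1*(1)*conj(1) + 1*(exp(4*I*pi/5))*conj(exp(2*I*pi/5)) + 1*(exp(-2*I*pi/5))*conj(exp(4*I*pi/5)) + 1*(exp(2*I*pi/5))*conj(exp(-4*I*pi/5)) + 1*(exp(-4*I*pi/5))*conj(exp(-2*I*pi/5))]
      = (1/5)[(1) + (exp(2*I*pi/5)) + (exp(4*I*pi/5)) + (exp(-4*I*pi/5)) + (exp(-2*I*pi/5))] = 0/5 = 0
  <chi_1*chi_1, chi_2> = (1/5)[1*(1)*conj(1) + 1*(exp(4*I*pi/5))*conj(exp(4*I*pi/5)) + 1*(exp(-2*I*pi/5))*conj(exp(-2*I*pi/5)) + 1*(exp(2*I*pi/5))*conj(exp(2*I*pi/5)) + 1*(exp(-4*I*pi/5))*conj(exp(-4*I*pi/5))]
      = (1/5)[(1) + (1) + (1) + (1) + (1)] = 5/5 = 1
  <chi_1*chi_1, chi_3> = (1/5)[1*(1)*conj(1) + 1*(exp(4*I*pi/5))*conj(exp(-4*I*pi/5)) + 1*(exp(-2*I*pi/5))*conj(exp(2*I*pi/5)) + 1*(exp(2*I*pi/5))*conj(exp(-2*I*pi/5)) + 1*(exp(-4*I*pi/5))*conj(exp(4*I*pi/5))]
      = (1/5)[(1) + (exp(-2*I*pi/5)) + (exp(-4*I*pi/5)) + (exp(4*I*pi/5)) + (exp(2*I*pi/5))] = 0/5 = 0
  <chi_1*chi_1, chi_4> = (1/5)[1*(1)*conj(1) + 1*(exp(4*I*pi/5))*conj(exp(-2*I*pi/5)) + 1*(exp(-2*I*pi/5))*conj(exp(-4*I*pi/5)) + 1*(exp(2*I*pi/5))*conj(exp(4*I*pi/5)) + 1*(exp(-4*I*pi/5))*conj(exp(2*I*pi/5))]
      = (1/5)[(1) + (exp(-4*I*pi/5)) + (exp(2*I*pi/5)) + (exp(-2*I*pi/5)) + (exp(4*I*pi/5))] = 0/5 = 0
(Exp terms are combined using exp(i*s)*conj(exp(i*t)) = exp(i*(s-t)), and sums of them are collapsed using the identity that for every m > 1 the m distinct m-th roots of unity sum to 0, e.g. 1 + exp(2*I*pi/3) + exp(-2*I*pi/3) = 0.)
Hence the multiplicities are chi_2: 1. Dimension check: dim(chi_1)*dim(chi_1) = 1*1 = 1 and sum (mult * dim) = 1*1 = 1.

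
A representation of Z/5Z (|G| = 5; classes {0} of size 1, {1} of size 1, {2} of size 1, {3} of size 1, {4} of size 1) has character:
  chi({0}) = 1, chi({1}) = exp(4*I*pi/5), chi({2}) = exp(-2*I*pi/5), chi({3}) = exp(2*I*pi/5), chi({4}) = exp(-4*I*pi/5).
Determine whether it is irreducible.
Irreducible: <chi, chi> = 1.

Solution. <chi, chi> = (1/|G|) sum_C |C| * |chi(C)|^2 = (1/5)[1*|1|^2 + 1*|exp(4*I*pi/5)|^2 + 1*|exp(-2*I*pi/5)|^2 + 1*|exp(2*I*pi/5)|^2 + 1*|exp(-4*I*pi/5)|^2]
  = (1/5)[(1) + (1) + (1) + (1) + (1)] = 5/5 = 1.
(Exp terms are combined using exp(i*s)*conj(exp(i*t)) = exp(i*(s-t)), and sums of them are collapsed using the identity that for every m > 1 the m distinct m-th roots of unity sum to 0, e.g. 1 + exp(2*I*pi/3) + exp(-2*I*pi/3) = 0.)
A character is irreducible iff <chi, chi> = 1, so this representation is irreducible.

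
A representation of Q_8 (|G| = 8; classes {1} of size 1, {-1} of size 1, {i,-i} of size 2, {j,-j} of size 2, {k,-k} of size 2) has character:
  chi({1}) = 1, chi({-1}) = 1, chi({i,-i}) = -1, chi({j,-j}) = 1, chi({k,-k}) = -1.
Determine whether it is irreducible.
Irreducible: <chi, chi> = 1.

Justification: <chi, chi> = (1/|G|) sum_C |C| * |chi(C)|^2 = (1/8)[1*|1|^2 + 1*|1|^2 + 2*|-1|^2 + 2*|1|^2 + 2*|-1|^2]
  = (1/8)[(1) + (1) + (2) + (2) + (2)] = 8/8 = 1.
A character is irreducible iff <chi, chi> = 1, so this representation is irreducible.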